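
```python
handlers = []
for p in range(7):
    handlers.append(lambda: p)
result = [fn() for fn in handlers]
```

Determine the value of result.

Step 1: All 7 lambdas share the same variable p.
Step 2: After the loop, p = 6.
Step 3: Each call returns 6. result = [6, 6, 6, 6, 6, 6, 6]

The answer is [6, 6, 6, 6, 6, 6, 6].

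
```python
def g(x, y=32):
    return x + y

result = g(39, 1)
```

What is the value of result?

Step 1: g(39, 1) overrides default y with 1.
Step 2: Returns 39 + 1 = 40.
Step 3: result = 40

The answer is 40.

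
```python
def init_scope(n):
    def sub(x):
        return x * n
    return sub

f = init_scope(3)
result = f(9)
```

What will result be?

Step 1: init_scope(3) creates a closure capturing n = 3.
Step 2: f(9) computes 9 * 3 = 27.
Step 3: result = 27

The answer is 27.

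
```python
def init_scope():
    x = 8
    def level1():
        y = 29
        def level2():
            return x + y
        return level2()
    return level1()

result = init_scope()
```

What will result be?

Step 1: x = 8 in init_scope. y = 29 in level1.
Step 2: level2() reads x = 8 and y = 29 from enclosing scopes.
Step 3: result = 8 + 29 = 37

The answer is 37.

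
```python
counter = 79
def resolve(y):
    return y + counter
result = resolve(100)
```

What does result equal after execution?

Step 1: counter = 79 is defined globally.
Step 2: resolve(100) uses parameter y = 100 and looks up counter from global scope = 79.
Step 3: result = 100 + 79 = 179

The answer is 179.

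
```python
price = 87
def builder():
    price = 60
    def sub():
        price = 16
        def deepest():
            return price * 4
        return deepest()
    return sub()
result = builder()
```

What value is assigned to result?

Step 1: deepest() looks up price through LEGB: not local, finds price = 16 in enclosing sub().
Step 2: Returns 16 * 4 = 64.
Step 3: result = 64

The answer is 64.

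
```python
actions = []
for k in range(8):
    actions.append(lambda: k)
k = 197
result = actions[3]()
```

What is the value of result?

Step 1: Lambdas capture the variable k by reference, not by value.
Step 2: After the loop, k is reassigned to 197.
Step 3: actions[3]() looks up the current k = 197. result = 197

The answer is 197.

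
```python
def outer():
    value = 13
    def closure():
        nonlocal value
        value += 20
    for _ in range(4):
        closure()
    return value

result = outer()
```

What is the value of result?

Step 1: value = 13.
Step 2: closure() is called 4 times in a loop, each adding 20 via nonlocal.
Step 3: value = 13 + 20 * 4 = 93

The answer is 93.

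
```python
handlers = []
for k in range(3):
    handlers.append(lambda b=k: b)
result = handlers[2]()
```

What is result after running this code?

Step 1: Default argument b=k captures k's value at each iteration.
Step 2: handlers[2] captured b = 2 when k was 2.
Step 3: result = 2

The answer is 2.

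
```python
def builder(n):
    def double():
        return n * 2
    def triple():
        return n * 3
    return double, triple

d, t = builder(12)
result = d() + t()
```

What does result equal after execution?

Step 1: Both closures capture the same n = 12.
Step 2: d() = 12 * 2 = 24, t() = 12 * 3 = 36.
Step 3: result = 24 + 36 = 60

The answer is 60.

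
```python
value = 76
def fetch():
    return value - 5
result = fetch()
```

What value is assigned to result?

Step 1: value = 76 is defined globally.
Step 2: fetch() looks up value from global scope = 76, then computes 76 - 5 = 71.
Step 3: result = 71

The answer is 71.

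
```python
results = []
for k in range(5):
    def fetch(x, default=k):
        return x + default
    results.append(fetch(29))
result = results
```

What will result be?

Step 1: Default argument default=k is evaluated at function definition time.
Step 2: Each iteration creates fetch with default = current k value.
Step 3: fetch(29) returns 29 + default. results = [29, 30, 31, 32, 33]

The answer is [29, 30, 31, 32, 33].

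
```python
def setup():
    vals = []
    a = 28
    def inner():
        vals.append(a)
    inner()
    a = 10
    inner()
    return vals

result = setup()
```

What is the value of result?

Step 1: a = 28. inner() appends current a to vals.
Step 2: First inner(): appends 28. Then a = 10.
Step 3: Second inner(): appends 10 (closure sees updated a). result = [28, 10]

The answer is [28, 10].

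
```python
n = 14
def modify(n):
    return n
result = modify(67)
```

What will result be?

Step 1: Global n = 14.
Step 2: modify(67) takes parameter n = 67, which shadows the global.
Step 3: result = 67

The answer is 67.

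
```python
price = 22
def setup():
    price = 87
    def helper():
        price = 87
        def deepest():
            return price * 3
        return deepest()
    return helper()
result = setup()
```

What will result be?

Step 1: deepest() looks up price through LEGB: not local, finds price = 87 in enclosing helper().
Step 2: Returns 87 * 3 = 261.
Step 3: result = 261

The answer is 261.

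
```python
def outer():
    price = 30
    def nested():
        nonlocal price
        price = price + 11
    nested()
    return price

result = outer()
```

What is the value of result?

Step 1: outer() sets price = 30.
Step 2: nested() uses nonlocal to modify price in outer's scope: price = 30 + 11 = 41.
Step 3: outer() returns the modified price = 41

The answer is 41.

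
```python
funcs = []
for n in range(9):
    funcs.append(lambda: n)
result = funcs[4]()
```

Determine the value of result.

Step 1: The loop creates 9 lambdas, all referencing the same variable n.
Step 2: After the loop, n = 8 (final value).
Step 3: funcs[4]() looks up n at call time and finds 8. This is the late binding gotcha. result = 8

The answer is 8.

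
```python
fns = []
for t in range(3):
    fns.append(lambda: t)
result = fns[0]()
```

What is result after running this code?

Step 1: The loop creates 3 lambdas, all referencing the same variable t.
Step 2: After the loop, t = 2 (final value).
Step 3: fns[0]() looks up t at call time and finds 2. This is the late binding gotcha. result = 2

The answer is 2.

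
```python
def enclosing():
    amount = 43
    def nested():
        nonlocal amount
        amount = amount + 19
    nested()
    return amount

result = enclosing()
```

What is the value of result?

Step 1: enclosing() sets amount = 43.
Step 2: nested() uses nonlocal to modify amount in enclosing's scope: amount = 43 + 19 = 62.
Step 3: enclosing() returns the modified amount = 62

The answer is 62.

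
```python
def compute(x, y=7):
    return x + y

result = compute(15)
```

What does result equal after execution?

Step 1: compute(15) uses default y = 7.
Step 2: Returns 15 + 7 = 22.
Step 3: result = 22

The answer is 22.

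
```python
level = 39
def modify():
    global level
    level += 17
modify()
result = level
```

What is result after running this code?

Step 1: level = 39 globally.
Step 2: modify() modifies global level: level += 17 = 56.
Step 3: result = 56

The answer is 56.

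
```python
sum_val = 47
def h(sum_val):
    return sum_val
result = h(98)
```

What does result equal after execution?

Step 1: Global sum_val = 47.
Step 2: h(98) takes parameter sum_val = 98, which shadows the global.
Step 3: result = 98

The answer is 98.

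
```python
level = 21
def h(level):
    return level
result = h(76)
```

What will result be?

Step 1: Global level = 21.
Step 2: h(76) takes parameter level = 76, which shadows the global.
Step 3: result = 76

The answer is 76.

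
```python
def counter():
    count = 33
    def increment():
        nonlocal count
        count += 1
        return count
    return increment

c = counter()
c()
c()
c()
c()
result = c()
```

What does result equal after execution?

Step 1: counter() creates closure with count = 33.
Step 2: Each c() call increments count via nonlocal. After 5 calls: 33 + 5 = 38.
Step 3: result = 38

The answer is 38.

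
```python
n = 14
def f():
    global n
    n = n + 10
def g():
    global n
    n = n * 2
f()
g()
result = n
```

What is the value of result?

Step 1: n = 14.
Step 2: f() adds 10: n = 14 + 10 = 24.
Step 3: g() doubles: n = 24 * 2 = 48.
Step 4: result = 48

The answer is 48.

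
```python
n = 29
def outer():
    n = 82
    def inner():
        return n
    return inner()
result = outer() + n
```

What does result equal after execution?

Step 1: Global n = 29. outer() shadows with n = 82.
Step 2: inner() returns enclosing n = 82. outer() = 82.
Step 3: result = 82 + global n (29) = 111

The answer is 111.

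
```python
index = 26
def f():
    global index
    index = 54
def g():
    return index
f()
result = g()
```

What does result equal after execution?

Step 1: index = 26.
Step 2: f() sets global index = 54.
Step 3: g() reads global index = 54. result = 54

The answer is 54.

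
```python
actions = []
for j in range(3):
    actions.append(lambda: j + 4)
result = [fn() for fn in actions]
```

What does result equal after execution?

Step 1: All lambdas capture j by reference. After the loop, j = 2.
Step 2: Each call returns 2 + 4 = 6.
Step 3: result = [6, 6, 6]

The answer is [6, 6, 6].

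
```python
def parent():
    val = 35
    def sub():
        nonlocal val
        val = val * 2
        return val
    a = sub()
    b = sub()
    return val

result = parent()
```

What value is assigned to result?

Step 1: val starts at 35.
Step 2: First sub(): val = 35 * 2 = 70.
Step 3: Second sub(): val = 70 * 2 = 140.
Step 4: result = 140

The answer is 140.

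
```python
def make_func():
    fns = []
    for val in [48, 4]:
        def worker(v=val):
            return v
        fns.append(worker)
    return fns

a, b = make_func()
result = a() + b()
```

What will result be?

Step 1: Default argument v=val captures val at each iteration.
Step 2: a() returns 48 (captured at first iteration), b() returns 4 (captured at second).
Step 3: result = 48 + 4 = 52

The answer is 52.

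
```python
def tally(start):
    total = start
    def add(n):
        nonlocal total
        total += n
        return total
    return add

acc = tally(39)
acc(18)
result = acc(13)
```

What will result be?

Step 1: tally(39) creates closure with total = 39.
Step 2: First acc(18): total = 39 + 18 = 57.
Step 3: Second acc(13): total = 57 + 13 = 70. result = 70

The answer is 70.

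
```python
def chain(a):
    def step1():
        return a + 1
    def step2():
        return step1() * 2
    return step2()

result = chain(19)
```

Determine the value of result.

Step 1: chain(19) captures a = 19.
Step 2: step2() calls step1() which returns 19 + 1 = 20.
Step 3: step2() returns 20 * 2 = 40

The answer is 40.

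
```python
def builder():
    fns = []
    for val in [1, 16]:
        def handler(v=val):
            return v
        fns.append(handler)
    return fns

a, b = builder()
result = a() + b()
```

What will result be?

Step 1: Default argument v=val captures val at each iteration.
Step 2: a() returns 1 (captured at first iteration), b() returns 16 (captured at second).
Step 3: result = 1 + 16 = 17

The answer is 17.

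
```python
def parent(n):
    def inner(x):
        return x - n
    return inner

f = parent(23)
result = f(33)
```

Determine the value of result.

Step 1: parent(23) creates a closure capturing n = 23.
Step 2: f(33) computes 33 - 23 = 10.
Step 3: result = 10

The answer is 10.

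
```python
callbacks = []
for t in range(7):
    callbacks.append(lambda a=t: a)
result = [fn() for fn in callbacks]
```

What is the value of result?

Step 1: Default arg a=t captures t at each iteration.
Step 2: Each lambda has its own default: 0, 1, ..., 6.
Step 3: result = [0, 1, 2, 3, 4, 5, 6]

The answer is [0, 1, 2, 3, 4, 5, 6].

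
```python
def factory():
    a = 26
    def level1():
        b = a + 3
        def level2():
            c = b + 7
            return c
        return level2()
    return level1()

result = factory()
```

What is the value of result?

Step 1: a = 26. b = a + 3 = 29.
Step 2: c = b + 7 = 29 + 7 = 36.
Step 3: result = 36

The answer is 36.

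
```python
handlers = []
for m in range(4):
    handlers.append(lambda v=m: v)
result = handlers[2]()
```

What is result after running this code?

Step 1: Default argument v=m captures m's value at each iteration.
Step 2: handlers[2] captured v = 2 when m was 2.
Step 3: result = 2

The answer is 2.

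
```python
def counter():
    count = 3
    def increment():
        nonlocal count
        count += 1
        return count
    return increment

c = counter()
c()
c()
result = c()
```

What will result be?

Step 1: counter() creates closure with count = 3.
Step 2: Each c() call increments count via nonlocal. After 3 calls: 3 + 3 = 6.
Step 3: result = 6

The answer is 6.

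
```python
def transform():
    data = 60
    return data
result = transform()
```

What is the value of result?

Step 1: transform() defines data = 60 in its local scope.
Step 2: return data finds the local variable data = 60.
Step 3: result = 60

The answer is 60.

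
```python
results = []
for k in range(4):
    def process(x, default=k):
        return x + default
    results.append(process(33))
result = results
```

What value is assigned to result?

Step 1: Default argument default=k is evaluated at function definition time.
Step 2: Each iteration creates process with default = current k value.
Step 3: process(33) returns 33 + default. results = [33, 34, 35, 36]

The answer is [33, 34, 35, 36].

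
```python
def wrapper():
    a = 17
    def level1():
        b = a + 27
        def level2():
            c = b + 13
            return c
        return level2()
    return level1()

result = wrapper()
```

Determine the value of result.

Step 1: a = 17. b = a + 27 = 44.
Step 2: c = b + 13 = 44 + 13 = 57.
Step 3: result = 57

The answer is 57.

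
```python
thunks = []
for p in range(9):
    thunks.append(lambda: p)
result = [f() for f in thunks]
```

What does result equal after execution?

Step 1: All 9 lambdas share the same variable p.
Step 2: After the loop, p = 8.
Step 3: Each call returns 8. result = [8, 8, 8, 8, 8, 8, 8, 8, 8]

The answer is [8, 8, 8, 8, 8, 8, 8, 8, 8].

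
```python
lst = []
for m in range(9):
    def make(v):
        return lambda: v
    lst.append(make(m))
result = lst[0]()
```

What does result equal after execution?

Step 1: make(m) creates a new scope capturing v = m at call time.
Step 2: lst[0] = make(0), so its lambda captures v = 0.
Step 3: result = 0 (closure factory fixes late binding)

The answer is 0.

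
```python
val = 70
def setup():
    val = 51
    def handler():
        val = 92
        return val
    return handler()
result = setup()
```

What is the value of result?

Step 1: Three scopes define val: global (70), setup (51), handler (92).
Step 2: handler() has its own local val = 92, which shadows both enclosing and global.
Step 3: result = 92 (local wins in LEGB)

The answer is 92.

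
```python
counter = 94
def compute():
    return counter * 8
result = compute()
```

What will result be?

Step 1: counter = 94 is defined globally.
Step 2: compute() looks up counter from global scope = 94, then computes 94 * 8 = 752.
Step 3: result = 752

The answer is 752.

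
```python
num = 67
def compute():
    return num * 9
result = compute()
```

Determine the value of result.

Step 1: num = 67 is defined globally.
Step 2: compute() looks up num from global scope = 67, then computes 67 * 9 = 603.
Step 3: result = 603

The answer is 603.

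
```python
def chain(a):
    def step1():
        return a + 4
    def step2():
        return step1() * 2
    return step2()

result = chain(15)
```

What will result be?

Step 1: chain(15) captures a = 15.
Step 2: step2() calls step1() which returns 15 + 4 = 19.
Step 3: step2() returns 19 * 2 = 38

The answer is 38.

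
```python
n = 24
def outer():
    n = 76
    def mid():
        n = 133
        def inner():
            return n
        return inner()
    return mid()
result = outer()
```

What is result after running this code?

Step 1: Three levels of shadowing: global 24, outer 76, mid 133.
Step 2: inner() finds n = 133 in enclosing mid() scope.
Step 3: result = 133

The answer is 133.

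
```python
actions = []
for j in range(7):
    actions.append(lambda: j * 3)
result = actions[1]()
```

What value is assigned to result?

Step 1: All lambdas reference the same variable j (late binding).
Step 2: After the loop, j = 6. Every lambda returns j * 3.
Step 3: actions[1]() = 6 * 3 = 18

The answer is 18.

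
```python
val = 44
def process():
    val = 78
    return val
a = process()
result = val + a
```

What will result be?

Step 1: Global val = 44. process() returns local val = 78.
Step 2: a = 78. Global val still = 44.
Step 3: result = 44 + 78 = 122

The answer is 122.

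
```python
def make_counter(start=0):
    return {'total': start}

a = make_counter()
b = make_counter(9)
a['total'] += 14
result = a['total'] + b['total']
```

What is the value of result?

Step 1: make_counter() returns a new dict each call (immutable default 0).
Step 2: a = {'total': 0}, b = {'total': 9}.
Step 3: a['total'] += 14 = 14. result = 14 + 9 = 23

The answer is 23.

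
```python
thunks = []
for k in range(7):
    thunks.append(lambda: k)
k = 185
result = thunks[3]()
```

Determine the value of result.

Step 1: Lambdas capture the variable k by reference, not by value.
Step 2: After the loop, k is reassigned to 185.
Step 3: thunks[3]() looks up the current k = 185. result = 185

The answer is 185.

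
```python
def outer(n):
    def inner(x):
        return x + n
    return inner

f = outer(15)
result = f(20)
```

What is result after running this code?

Step 1: outer(15) creates a closure that captures n = 15.
Step 2: f(20) calls the closure with x = 20, returning 20 + 15 = 35.
Step 3: result = 35

The answer is 35.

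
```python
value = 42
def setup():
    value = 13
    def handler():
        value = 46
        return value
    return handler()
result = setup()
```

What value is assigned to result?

Step 1: Three scopes define value: global (42), setup (13), handler (46).
Step 2: handler() has its own local value = 46, which shadows both enclosing and global.
Step 3: result = 46 (local wins in LEGB)

The answer is 46.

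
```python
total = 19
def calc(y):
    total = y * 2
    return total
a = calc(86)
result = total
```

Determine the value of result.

Step 1: Global total = 19.
Step 2: calc(86) creates local total = 86 * 2 = 172.
Step 3: Global total unchanged because no global keyword. result = 19

The answer is 19.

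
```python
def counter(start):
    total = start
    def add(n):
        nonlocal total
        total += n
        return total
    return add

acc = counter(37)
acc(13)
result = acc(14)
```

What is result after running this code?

Step 1: counter(37) creates closure with total = 37.
Step 2: First acc(13): total = 37 + 13 = 50.
Step 3: Second acc(14): total = 50 + 14 = 64. result = 64

The answer is 64.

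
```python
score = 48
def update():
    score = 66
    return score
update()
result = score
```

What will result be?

Step 1: Global score = 48.
Step 2: update() creates local score = 66 (shadow, not modification).
Step 3: After update() returns, global score is unchanged. result = 48

The answer is 48.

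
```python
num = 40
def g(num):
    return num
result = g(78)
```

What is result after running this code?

Step 1: Global num = 40.
Step 2: g(78) takes parameter num = 78, which shadows the global.
Step 3: result = 78

The answer is 78.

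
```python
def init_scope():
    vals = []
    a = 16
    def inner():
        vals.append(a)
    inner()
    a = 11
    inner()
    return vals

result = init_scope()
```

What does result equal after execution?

Step 1: a = 16. inner() appends current a to vals.
Step 2: First inner(): appends 16. Then a = 11.
Step 3: Second inner(): appends 11 (closure sees updated a). result = [16, 11]

The answer is [16, 11].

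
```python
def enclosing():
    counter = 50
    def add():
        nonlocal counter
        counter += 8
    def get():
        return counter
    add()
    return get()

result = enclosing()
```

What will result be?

Step 1: counter = 50. add() modifies it via nonlocal, get() reads it.
Step 2: add() makes counter = 50 + 8 = 58.
Step 3: get() returns 58. result = 58

The answer is 58.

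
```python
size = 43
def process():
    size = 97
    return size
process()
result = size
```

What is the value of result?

Step 1: Global size = 43.
Step 2: process() creates local size = 97 (shadow, not modification).
Step 3: After process() returns, global size is unchanged. result = 43

The answer is 43.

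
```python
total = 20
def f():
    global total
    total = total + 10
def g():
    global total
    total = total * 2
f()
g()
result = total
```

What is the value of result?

Step 1: total = 20.
Step 2: f() adds 10: total = 20 + 10 = 30.
Step 3: g() doubles: total = 30 * 2 = 60.
Step 4: result = 60

The answer is 60.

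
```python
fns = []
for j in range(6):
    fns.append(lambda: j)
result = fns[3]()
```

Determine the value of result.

Step 1: The loop creates 6 lambdas, all referencing the same variable j.
Step 2: After the loop, j = 5 (final value).
Step 3: fns[3]() looks up j at call time and finds 5. This is the late binding gotcha. result = 5

The answer is 5.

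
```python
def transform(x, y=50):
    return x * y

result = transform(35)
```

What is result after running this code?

Step 1: transform(35) uses default y = 50.
Step 2: Returns 35 * 50 = 1750.
Step 3: result = 1750

The answer is 1750.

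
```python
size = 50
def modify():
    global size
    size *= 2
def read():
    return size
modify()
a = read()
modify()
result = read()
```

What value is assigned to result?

Step 1: size = 50.
Step 2: First modify(): size = 50 * 2 = 100.
Step 3: Second modify(): size = 100 * 2 = 200.
Step 4: read() returns 200

The answer is 200.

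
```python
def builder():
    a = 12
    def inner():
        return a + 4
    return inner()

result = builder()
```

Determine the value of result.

Step 1: builder() defines a = 12.
Step 2: inner() reads a = 12 from enclosing scope, returns 12 + 4 = 16.
Step 3: result = 16

The answer is 16.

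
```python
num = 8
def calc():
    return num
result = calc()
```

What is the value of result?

Step 1: num = 8 is defined in the global scope.
Step 2: calc() looks up num. No local num exists, so Python checks the global scope via LEGB rule and finds num = 8.
Step 3: result = 8

The answer is 8.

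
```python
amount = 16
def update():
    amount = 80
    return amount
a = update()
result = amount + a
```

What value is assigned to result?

Step 1: Global amount = 16. update() returns local amount = 80.
Step 2: a = 80. Global amount still = 16.
Step 3: result = 16 + 80 = 96

The answer is 96.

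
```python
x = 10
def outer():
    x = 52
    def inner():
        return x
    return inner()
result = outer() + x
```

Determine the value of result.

Step 1: Global x = 10. outer() shadows with x = 52.
Step 2: inner() returns enclosing x = 52. outer() = 52.
Step 3: result = 52 + global x (10) = 62

The answer is 62.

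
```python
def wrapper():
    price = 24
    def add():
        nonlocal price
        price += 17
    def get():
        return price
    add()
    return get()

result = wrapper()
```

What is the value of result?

Step 1: price = 24. add() modifies it via nonlocal, get() reads it.
Step 2: add() makes price = 24 + 17 = 41.
Step 3: get() returns 41. result = 41

The answer is 41.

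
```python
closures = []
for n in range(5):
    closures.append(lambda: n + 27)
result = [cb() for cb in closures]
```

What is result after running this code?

Step 1: All lambdas capture n by reference. After the loop, n = 4.
Step 2: Each call returns 4 + 27 = 31.
Step 3: result = [31, 31, 31, 31, 31]

The answer is [31, 31, 31, 31, 31].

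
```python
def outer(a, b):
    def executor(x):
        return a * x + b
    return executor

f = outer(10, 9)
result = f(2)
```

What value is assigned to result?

Step 1: outer(10, 9) captures a = 10, b = 9.
Step 2: f(2) computes 10 * 2 + 9 = 29.
Step 3: result = 29

The answer is 29.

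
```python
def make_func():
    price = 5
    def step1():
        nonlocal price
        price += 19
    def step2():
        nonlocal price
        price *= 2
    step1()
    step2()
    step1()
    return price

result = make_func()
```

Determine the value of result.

Step 1: price = 5.
Step 2: step1(): price = 5 + 19 = 24.
Step 3: step2(): price = 24 * 2 = 48.
Step 4: step1(): price = 48 + 19 = 67. result = 67

The answer is 67.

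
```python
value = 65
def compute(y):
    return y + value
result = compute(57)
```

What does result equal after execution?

Step 1: value = 65 is defined globally.
Step 2: compute(57) uses parameter y = 57 and looks up value from global scope = 65.
Step 3: result = 57 + 65 = 122

The answer is 122.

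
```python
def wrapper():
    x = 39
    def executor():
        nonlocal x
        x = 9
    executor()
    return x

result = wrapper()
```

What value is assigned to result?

Step 1: wrapper() sets x = 39.
Step 2: executor() uses nonlocal to reassign x = 9.
Step 3: result = 9

The answer is 9.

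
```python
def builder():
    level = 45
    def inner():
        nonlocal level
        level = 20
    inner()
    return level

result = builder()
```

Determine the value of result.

Step 1: builder() sets level = 45.
Step 2: inner() uses nonlocal to reassign level = 20.
Step 3: result = 20

The answer is 20.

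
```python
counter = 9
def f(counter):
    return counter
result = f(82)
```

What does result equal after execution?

Step 1: Global counter = 9.
Step 2: f(82) takes parameter counter = 82, which shadows the global.
Step 3: result = 82

The answer is 82.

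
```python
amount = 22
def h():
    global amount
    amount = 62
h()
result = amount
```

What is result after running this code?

Step 1: amount = 22 globally.
Step 2: h() declares global amount and sets it to 62.
Step 3: After h(), global amount = 62. result = 62

The answer is 62.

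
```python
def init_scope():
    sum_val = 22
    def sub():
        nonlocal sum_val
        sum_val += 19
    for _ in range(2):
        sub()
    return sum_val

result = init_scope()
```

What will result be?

Step 1: sum_val = 22.
Step 2: sub() is called 2 times in a loop, each adding 19 via nonlocal.
Step 3: sum_val = 22 + 19 * 2 = 60

The answer is 60.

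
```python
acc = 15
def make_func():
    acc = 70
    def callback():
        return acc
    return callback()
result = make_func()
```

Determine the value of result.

Step 1: acc = 15 globally, but make_func() defines acc = 70 locally.
Step 2: callback() looks up acc. Not in local scope, so checks enclosing scope (make_func) and finds acc = 70.
Step 3: result = 70

The answer is 70.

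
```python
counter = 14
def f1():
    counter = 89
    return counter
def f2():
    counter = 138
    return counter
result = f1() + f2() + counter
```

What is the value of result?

Step 1: Each function shadows global counter with its own local.
Step 2: f1() returns 89, f2() returns 138.
Step 3: Global counter = 14 is unchanged. result = 89 + 138 + 14 = 241

The answer is 241.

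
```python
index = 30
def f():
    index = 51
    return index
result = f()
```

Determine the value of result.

Step 1: Global index = 30.
Step 2: f() creates local index = 51, shadowing the global.
Step 3: Returns local index = 51. result = 51

The answer is 51.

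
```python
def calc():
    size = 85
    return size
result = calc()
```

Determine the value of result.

Step 1: calc() defines size = 85 in its local scope.
Step 2: return size finds the local variable size = 85.
Step 3: result = 85

The answer is 85.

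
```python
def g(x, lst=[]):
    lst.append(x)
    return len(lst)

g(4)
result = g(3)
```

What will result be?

Step 1: Mutable default list persists between calls.
Step 2: First call: lst = [4], len = 1. Second call: lst = [4, 3], len = 2.
Step 3: result = 2

The answer is 2.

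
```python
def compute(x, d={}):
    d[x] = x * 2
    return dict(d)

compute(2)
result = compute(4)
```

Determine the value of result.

Step 1: Mutable default dict is shared across calls.
Step 2: First call adds 2: 4. Second call adds 4: 8.
Step 3: result = {2: 4, 4: 8}

The answer is {2: 4, 4: 8}.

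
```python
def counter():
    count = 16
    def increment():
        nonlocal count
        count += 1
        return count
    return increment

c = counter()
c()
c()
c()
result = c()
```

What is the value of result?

Step 1: counter() creates closure with count = 16.
Step 2: Each c() call increments count via nonlocal. After 4 calls: 16 + 4 = 20.
Step 3: result = 20

The answer is 20.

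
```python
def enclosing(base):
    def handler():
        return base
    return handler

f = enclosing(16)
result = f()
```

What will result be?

Step 1: enclosing(16) creates closure capturing base = 16.
Step 2: f() returns the captured base = 16.
Step 3: result = 16

The answer is 16.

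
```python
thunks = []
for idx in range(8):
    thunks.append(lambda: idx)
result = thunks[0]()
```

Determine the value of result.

Step 1: The loop creates 8 lambdas, all referencing the same variable idx.
Step 2: After the loop, idx = 7 (final value).
Step 3: thunks[0]() looks up idx at call time and finds 7. This is the late binding gotcha. result = 7

The answer is 7.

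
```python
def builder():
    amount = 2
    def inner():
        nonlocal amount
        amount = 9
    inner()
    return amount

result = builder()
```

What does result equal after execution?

Step 1: builder() sets amount = 2.
Step 2: inner() uses nonlocal to reassign amount = 9.
Step 3: result = 9

The answer is 9.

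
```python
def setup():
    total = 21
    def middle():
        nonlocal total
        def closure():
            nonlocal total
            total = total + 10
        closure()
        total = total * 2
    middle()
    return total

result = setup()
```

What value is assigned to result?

Step 1: total = 21.
Step 2: closure() adds 10: total = 21 + 10 = 31.
Step 3: middle() doubles: total = 31 * 2 = 62.
Step 4: result = 62

The answer is 62.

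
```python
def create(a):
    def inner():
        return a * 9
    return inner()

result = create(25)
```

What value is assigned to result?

Step 1: create(25) binds parameter a = 25.
Step 2: inner() accesses a = 25 from enclosing scope.
Step 3: result = 25 * 9 = 225

The answer is 225.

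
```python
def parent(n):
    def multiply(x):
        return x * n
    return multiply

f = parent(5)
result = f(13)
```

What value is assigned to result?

Step 1: parent(5) returns multiply closure with n = 5.
Step 2: f(13) computes 13 * 5 = 65.
Step 3: result = 65

The answer is 65.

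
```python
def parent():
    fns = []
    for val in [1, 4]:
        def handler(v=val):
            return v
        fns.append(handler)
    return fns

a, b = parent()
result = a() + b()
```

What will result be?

Step 1: Default argument v=val captures val at each iteration.
Step 2: a() returns 1 (captured at first iteration), b() returns 4 (captured at second).
Step 3: result = 1 + 4 = 5

The answer is 5.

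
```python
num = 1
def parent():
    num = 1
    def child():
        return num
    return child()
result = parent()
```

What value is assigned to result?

Step 1: num = 1 globally, but parent() defines num = 1 locally.
Step 2: child() looks up num. Not in local scope, so checks enclosing scope (parent) and finds num = 1.
Step 3: result = 1

The answer is 1.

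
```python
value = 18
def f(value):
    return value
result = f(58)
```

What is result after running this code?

Step 1: Global value = 18.
Step 2: f(58) takes parameter value = 58, which shadows the global.
Step 3: result = 58

The answer is 58.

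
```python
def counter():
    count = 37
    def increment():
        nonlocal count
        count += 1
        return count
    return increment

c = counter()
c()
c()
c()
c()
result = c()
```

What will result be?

Step 1: counter() creates closure with count = 37.
Step 2: Each c() call increments count via nonlocal. After 5 calls: 37 + 5 = 42.
Step 3: result = 42

The answer is 42.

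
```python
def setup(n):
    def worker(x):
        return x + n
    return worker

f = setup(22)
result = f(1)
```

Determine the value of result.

Step 1: setup(22) creates a closure that captures n = 22.
Step 2: f(1) calls the closure with x = 1, returning 1 + 22 = 23.
Step 3: result = 23

The answer is 23.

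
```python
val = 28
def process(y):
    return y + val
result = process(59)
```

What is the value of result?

Step 1: val = 28 is defined globally.
Step 2: process(59) uses parameter y = 59 and looks up val from global scope = 28.
Step 3: result = 59 + 28 = 87

The answer is 87.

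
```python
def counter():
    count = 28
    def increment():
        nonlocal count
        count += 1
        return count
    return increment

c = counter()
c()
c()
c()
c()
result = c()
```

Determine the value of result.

Step 1: counter() creates closure with count = 28.
Step 2: Each c() call increments count via nonlocal. After 5 calls: 28 + 5 = 33.
Step 3: result = 33

The answer is 33.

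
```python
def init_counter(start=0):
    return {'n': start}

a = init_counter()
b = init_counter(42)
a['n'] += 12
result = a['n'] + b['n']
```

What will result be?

Step 1: init_counter() returns a new dict each call (immutable default 0).
Step 2: a = {'n': 0}, b = {'n': 42}.
Step 3: a['n'] += 12 = 12. result = 12 + 42 = 54

The answer is 54.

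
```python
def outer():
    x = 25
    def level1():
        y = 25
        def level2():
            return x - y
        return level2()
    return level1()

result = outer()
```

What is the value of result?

Step 1: x = 25 in outer. y = 25 in level1.
Step 2: level2() reads x = 25 and y = 25 from enclosing scopes.
Step 3: result = 25 - 25 = 0

The answer is 0.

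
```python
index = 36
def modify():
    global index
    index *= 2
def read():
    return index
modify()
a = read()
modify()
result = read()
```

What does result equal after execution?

Step 1: index = 36.
Step 2: First modify(): index = 36 * 2 = 72.
Step 3: Second modify(): index = 72 * 2 = 144.
Step 4: read() returns 144

The answer is 144.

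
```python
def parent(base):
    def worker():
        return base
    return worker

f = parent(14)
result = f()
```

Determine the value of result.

Step 1: parent(14) creates closure capturing base = 14.
Step 2: f() returns the captured base = 14.
Step 3: result = 14

The answer is 14.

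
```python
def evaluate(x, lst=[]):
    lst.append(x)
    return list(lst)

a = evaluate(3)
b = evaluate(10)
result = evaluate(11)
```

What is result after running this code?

Step 1: Default list is shared. list() creates copies for return values.
Step 2: Internal list grows: [3] -> [3, 10] -> [3, 10, 11].
Step 3: result = [3, 10, 11]

The answer is [3, 10, 11].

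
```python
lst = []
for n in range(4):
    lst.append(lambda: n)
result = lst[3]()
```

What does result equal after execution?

Step 1: The loop creates 4 lambdas, all referencing the same variable n.
Step 2: After the loop, n = 3 (final value).
Step 3: lst[3]() looks up n at call time and finds 3. This is the late binding gotcha. result = 3

The answer is 3.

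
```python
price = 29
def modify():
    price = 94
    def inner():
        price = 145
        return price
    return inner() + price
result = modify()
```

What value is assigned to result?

Step 1: modify() has local price = 94. inner() has local price = 145.
Step 2: inner() returns its local price = 145.
Step 3: modify() returns 145 + its own price (94) = 239

The answer is 239.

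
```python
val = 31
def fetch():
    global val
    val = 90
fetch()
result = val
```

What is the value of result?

Step 1: val = 31 globally.
Step 2: fetch() declares global val and sets it to 90.
Step 3: After fetch(), global val = 90. result = 90

The answer is 90.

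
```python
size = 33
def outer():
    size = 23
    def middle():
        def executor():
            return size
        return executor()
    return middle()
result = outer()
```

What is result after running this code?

Step 1: outer() defines size = 23. middle() and executor() have no local size.
Step 2: executor() checks local (none), enclosing middle() (none), enclosing outer() and finds size = 23.
Step 3: result = 23

The answer is 23.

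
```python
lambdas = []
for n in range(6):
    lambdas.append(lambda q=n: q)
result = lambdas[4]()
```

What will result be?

Step 1: Default argument q=n captures n's value at each iteration.
Step 2: lambdas[4] captured q = 4 when n was 4.
Step 3: result = 4

The answer is 4.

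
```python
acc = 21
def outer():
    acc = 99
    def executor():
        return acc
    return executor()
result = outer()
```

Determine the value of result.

Step 1: acc = 21 globally, but outer() defines acc = 99 locally.
Step 2: executor() looks up acc. Not in local scope, so checks enclosing scope (outer) and finds acc = 99.
Step 3: result = 99

The answer is 99.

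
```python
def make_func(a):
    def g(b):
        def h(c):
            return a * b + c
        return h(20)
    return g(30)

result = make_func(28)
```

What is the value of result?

Step 1: a = 28, b = 30, c = 20.
Step 2: h() computes a * b + c = 28 * 30 + 20 = 860.
Step 3: result = 860

The answer is 860.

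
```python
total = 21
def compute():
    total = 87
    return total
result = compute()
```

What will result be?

Step 1: Global total = 21.
Step 2: compute() creates local total = 87, shadowing the global.
Step 3: Returns local total = 87. result = 87

The answer is 87.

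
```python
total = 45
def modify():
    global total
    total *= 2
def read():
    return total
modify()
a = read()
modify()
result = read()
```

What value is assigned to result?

Step 1: total = 45.
Step 2: First modify(): total = 45 * 2 = 90.
Step 3: Second modify(): total = 90 * 2 = 180.
Step 4: read() returns 180

The answer is 180.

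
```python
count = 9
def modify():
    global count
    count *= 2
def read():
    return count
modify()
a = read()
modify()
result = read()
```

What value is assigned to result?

Step 1: count = 9.
Step 2: First modify(): count = 9 * 2 = 18.
Step 3: Second modify(): count = 18 * 2 = 36.
Step 4: read() returns 36

The answer is 36.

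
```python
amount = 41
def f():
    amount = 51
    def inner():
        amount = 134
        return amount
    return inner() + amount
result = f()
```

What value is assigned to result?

Step 1: f() has local amount = 51. inner() has local amount = 134.
Step 2: inner() returns its local amount = 134.
Step 3: f() returns 134 + its own amount (51) = 185

The answer is 185.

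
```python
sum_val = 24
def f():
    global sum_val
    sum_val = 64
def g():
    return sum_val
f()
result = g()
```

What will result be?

Step 1: sum_val = 24.
Step 2: f() sets global sum_val = 64.
Step 3: g() reads global sum_val = 64. result = 64

The answer is 64.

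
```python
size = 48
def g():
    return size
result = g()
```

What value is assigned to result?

Step 1: size = 48 is defined in the global scope.
Step 2: g() looks up size. No local size exists, so Python checks the global scope via LEGB rule and finds size = 48.
Step 3: result = 48

The answer is 48.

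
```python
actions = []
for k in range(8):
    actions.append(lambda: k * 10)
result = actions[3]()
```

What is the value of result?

Step 1: All lambdas reference the same variable k (late binding).
Step 2: After the loop, k = 7. Every lambda returns k * 10.
Step 3: actions[3]() = 7 * 10 = 70

The answer is 70.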